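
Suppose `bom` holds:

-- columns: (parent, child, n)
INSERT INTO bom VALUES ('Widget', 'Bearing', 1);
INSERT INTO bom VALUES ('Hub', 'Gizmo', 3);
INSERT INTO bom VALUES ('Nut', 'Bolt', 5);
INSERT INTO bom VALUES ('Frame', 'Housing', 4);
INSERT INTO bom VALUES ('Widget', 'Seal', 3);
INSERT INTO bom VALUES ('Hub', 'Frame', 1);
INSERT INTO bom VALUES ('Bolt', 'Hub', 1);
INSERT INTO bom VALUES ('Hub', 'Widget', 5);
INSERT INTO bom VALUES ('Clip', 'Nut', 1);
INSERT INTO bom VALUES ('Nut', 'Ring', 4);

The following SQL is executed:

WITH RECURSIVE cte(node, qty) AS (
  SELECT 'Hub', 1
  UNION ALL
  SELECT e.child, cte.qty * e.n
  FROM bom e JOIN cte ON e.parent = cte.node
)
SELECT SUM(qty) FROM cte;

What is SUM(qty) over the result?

Base: (Hub, qty=1).
Iteration 1: components of {Hub} -> Frame = 1*1 = 1, Gizmo = 1*3 = 3, Widget = 1*5 = 5.
Iteration 2: components of {Frame,Gizmo,Widget} -> Bearing = 5*1 = 5, Housing = 1*4 = 4, Seal = 5*3 = 15.
Iteration 3: no further components; recursion stops.
SUM(qty) = 1 + 5 + 1 + 3 + 15 + 5 + 4 = 34.

34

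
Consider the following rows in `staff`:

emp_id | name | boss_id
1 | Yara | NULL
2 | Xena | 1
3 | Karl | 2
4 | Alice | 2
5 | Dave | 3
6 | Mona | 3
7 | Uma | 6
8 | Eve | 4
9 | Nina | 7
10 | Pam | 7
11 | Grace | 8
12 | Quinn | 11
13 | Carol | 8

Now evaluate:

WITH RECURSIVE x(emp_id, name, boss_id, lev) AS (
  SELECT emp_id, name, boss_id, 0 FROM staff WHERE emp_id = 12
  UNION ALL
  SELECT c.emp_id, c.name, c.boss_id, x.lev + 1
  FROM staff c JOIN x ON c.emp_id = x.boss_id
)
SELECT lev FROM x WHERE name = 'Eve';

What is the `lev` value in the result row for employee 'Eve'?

Base: emp_id=12 (Quinn), boss_id=11, lev 0.
Iteration 1: join on emp_id=11 -> Grace (id 11, boss_id=8, lev 1).
Iteration 2: join on emp_id=8 -> Eve (id 8, boss_id=4, lev 2).
Iteration 3: join on emp_id=4 -> Alice (id 4, boss_id=2, lev 3).
Iteration 4: join on emp_id=2 -> Xena (id 2, boss_id=1, lev 4).
Iteration 5: join on emp_id=1 -> Yara (id 1, boss_id=NULL, lev 5).
Iteration 6: boss_id is NULL; no match; recursion stops.

2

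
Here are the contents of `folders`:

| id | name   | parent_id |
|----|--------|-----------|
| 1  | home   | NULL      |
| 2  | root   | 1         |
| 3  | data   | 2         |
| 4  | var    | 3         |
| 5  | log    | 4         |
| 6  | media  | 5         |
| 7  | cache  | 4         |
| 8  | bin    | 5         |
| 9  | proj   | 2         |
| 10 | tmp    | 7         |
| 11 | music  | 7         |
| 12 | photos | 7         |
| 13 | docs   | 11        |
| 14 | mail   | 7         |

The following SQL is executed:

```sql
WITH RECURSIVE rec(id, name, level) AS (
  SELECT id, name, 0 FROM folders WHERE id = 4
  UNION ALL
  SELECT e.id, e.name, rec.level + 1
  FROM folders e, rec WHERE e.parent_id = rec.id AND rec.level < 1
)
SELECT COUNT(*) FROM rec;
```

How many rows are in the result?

3

Base: id=4 (var) at level 0.
Iteration 1: rows with parent_id in {4} -> log (id 5, level 1), cache (id 7, level 1).
Iteration 2: level < 1 fails for all current rows; recursion stops.
Total rows emitted: 3.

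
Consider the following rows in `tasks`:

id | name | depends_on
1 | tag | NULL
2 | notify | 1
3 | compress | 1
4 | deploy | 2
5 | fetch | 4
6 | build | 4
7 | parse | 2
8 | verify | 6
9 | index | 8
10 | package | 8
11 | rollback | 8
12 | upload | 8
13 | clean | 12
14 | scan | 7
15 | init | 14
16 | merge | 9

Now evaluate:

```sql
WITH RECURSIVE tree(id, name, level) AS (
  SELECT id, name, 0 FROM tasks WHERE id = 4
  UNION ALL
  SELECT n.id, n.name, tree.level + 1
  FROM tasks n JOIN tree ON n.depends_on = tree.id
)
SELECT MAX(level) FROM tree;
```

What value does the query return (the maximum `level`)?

Base: id=4 (deploy) at level 0.
Iteration 1: rows with depends_on in {4} -> fetch (id 5, level 1), build (id 6, level 1).
Iteration 2: rows with depends_on in {5,6} -> verify (id 8, level 2).
Iteration 3: rows with depends_on in {8} -> index (id 9, level 3), package (id 10, level 3), rollback (id 11, level 3), upload (id 12, level 3).
Iteration 4: rows with depends_on in {9,10,11,12} -> clean (id 13, level 4), merge (id 16, level 4).
Iteration 5: no rows with depends_on in {13,16}; recursion stops.
level values: 0, 1, 1, 2, 3, 3, 3, 3, 4, 4; the maximum is 4.

4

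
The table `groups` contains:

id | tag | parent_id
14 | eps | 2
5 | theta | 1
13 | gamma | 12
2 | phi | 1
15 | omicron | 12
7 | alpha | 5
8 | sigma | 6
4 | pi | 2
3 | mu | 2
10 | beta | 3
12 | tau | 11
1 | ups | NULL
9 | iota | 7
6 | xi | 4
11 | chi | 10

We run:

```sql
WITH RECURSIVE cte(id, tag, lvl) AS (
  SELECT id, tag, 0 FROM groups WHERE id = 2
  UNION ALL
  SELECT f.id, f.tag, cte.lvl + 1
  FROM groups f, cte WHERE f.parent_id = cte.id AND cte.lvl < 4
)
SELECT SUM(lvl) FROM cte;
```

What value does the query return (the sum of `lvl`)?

17

Base: id=2 (phi) at lvl 0.
Iteration 1: rows with parent_id in {2} -> mu (id 3, lvl 1), pi (id 4, lvl 1), eps (id 14, lvl 1).
Iteration 2: rows with parent_id in {3,4,14} -> xi (id 6, lvl 2), beta (id 10, lvl 2).
Iteration 3: rows with parent_id in {6,10} -> sigma (id 8, lvl 3), chi (id 11, lvl 3).
Iteration 4: rows with parent_id in {8,11} -> tau (id 12, lvl 4).
Iteration 5: lvl < 4 fails for all current rows; recursion stops.
SUM(lvl) = 0 + 1 + 1 + 1 + 2 + 2 + 3 + 3 + 4 = 17.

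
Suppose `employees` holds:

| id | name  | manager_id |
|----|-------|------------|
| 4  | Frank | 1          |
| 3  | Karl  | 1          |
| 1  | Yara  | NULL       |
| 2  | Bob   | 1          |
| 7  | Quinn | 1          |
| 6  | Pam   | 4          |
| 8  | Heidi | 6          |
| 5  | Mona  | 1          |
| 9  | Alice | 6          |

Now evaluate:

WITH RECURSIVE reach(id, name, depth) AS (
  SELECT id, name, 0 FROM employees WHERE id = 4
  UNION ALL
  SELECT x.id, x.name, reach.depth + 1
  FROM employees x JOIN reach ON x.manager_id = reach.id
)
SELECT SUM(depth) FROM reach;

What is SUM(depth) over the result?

5

Base: id=4 (Frank) at depth 0.
Iteration 1: rows with manager_id in {4} -> Pam (id 6, depth 1).
Iteration 2: rows with manager_id in {6} -> Heidi (id 8, depth 2), Alice (id 9, depth 2).
Iteration 3: no rows with manager_id in {8,9}; recursion stops.
SUM(depth) = 0 + 1 + 2 + 2 = 5.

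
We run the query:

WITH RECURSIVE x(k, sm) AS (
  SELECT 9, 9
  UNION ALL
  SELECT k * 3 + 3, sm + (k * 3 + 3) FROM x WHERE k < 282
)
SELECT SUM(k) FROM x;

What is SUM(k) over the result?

Base: k=9, sm=9.
Iteration 1: 9 < 282 holds -> k = 9 * 3 + 3 = 30, sm = 9 + 30 = 39.
Iteration 2: 30 < 282 holds -> k = 30 * 3 + 3 = 93, sm = 39 + 93 = 132.
Iteration 3: 93 < 282 holds -> k = 93 * 3 + 3 = 282, sm = 132 + 282 = 414.
Iteration 4: 282 < 282 fails; recursion stops.
SUM(k) = 9 + 30 + 93 + 282 = 414.

414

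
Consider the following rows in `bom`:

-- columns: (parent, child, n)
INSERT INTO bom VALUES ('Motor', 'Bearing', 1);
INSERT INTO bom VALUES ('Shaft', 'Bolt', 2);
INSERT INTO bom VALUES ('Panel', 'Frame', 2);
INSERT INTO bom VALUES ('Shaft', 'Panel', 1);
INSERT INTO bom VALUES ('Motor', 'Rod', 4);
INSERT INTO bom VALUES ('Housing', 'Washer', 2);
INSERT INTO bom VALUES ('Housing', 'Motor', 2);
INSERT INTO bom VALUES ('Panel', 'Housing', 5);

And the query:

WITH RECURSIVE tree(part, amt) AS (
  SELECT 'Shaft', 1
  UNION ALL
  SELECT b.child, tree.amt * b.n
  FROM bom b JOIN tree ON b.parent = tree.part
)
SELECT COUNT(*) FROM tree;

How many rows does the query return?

Base: (Shaft, amt=1).
Iteration 1: components of {Shaft} -> Bolt = 1*2 = 2, Panel = 1*1 = 1.
Iteration 2: components of {Bolt,Panel} -> Frame = 1*2 = 2, Housing = 1*5 = 5.
Iteration 3: components of {Frame,Housing} -> Motor = 5*2 = 10, Washer = 5*2 = 10.
Iteration 4: components of {Motor,Washer} -> Bearing = 10*1 = 10, Rod = 10*4 = 40.
Iteration 5: no further components; recursion stops.
Total rows emitted: 9.

9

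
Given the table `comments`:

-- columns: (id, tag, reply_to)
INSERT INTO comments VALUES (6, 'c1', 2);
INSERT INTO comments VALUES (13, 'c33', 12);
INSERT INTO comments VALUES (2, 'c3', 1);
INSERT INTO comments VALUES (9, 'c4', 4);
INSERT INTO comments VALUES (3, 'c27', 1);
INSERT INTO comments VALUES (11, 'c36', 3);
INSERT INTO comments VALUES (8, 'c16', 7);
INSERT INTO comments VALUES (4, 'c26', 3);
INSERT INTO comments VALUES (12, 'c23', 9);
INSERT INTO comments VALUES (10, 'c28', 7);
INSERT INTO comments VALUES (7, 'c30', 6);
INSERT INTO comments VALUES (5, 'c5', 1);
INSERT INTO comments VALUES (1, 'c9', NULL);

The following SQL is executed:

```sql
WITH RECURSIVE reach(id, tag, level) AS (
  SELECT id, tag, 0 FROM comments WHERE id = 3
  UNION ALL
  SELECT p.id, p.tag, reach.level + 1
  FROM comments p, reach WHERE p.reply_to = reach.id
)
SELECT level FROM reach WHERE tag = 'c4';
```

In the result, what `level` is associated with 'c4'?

2

Base: id=3 (c27) at level 0.
Iteration 1: rows with reply_to in {3} -> c26 (id 4, level 1), c36 (id 11, level 1).
Iteration 2: rows with reply_to in {4,11} -> c4 (id 9, level 2).
Iteration 3: rows with reply_to in {9} -> c23 (id 12, level 3).
Iteration 4: rows with reply_to in {12} -> c33 (id 13, level 4).
Iteration 5: no rows with reply_to in {13}; recursion stops.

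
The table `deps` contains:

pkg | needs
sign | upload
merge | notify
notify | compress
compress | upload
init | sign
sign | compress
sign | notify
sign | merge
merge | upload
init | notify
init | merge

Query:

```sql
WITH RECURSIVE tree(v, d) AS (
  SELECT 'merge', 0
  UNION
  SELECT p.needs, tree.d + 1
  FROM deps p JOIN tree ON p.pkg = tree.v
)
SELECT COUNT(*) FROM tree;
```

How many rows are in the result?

Base: (merge, d=0).
Iteration 1: edges from {merge} -> (notify, d=1), (upload, d=1).
Iteration 2: edges from {notify,upload} -> (compress, d=2).
Iteration 3: edges from {compress} -> (upload, d=3).
Iteration 4: no outgoing edges from {upload}; recursion stops.
Total rows emitted: 5.

5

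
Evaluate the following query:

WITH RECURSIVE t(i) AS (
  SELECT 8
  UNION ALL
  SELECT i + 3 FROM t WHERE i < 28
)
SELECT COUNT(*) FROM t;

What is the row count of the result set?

8

Base: i=8.
Iteration 1: 8 < 28 holds -> i = 8 + 3 = 11.
Iteration 2: 11 < 28 holds -> i = 11 + 3 = 14.
Iteration 3: 14 < 28 holds -> i = 14 + 3 = 17.
Iteration 4: 17 < 28 holds -> i = 17 + 3 = 20.
Iteration 5: 20 < 28 holds -> i = 20 + 3 = 23.
Iteration 6: 23 < 28 holds -> i = 23 + 3 = 26.
Iteration 7: 26 < 28 holds -> i = 26 + 3 = 29.
Iteration 8: 29 < 28 fails; recursion stops.
Total rows emitted: 8.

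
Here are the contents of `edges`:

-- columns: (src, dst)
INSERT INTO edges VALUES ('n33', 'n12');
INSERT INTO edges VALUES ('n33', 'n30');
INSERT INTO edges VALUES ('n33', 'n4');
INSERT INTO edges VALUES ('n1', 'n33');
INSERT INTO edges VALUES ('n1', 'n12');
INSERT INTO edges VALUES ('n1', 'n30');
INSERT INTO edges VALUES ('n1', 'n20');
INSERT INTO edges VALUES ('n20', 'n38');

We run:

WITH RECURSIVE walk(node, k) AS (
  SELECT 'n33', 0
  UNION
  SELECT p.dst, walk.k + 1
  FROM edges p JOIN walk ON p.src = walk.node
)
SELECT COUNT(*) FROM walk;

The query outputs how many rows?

4

Base: (n33, k=0).
Iteration 1: edges from {n33} -> (n12, k=1), (n30, k=1), (n4, k=1).
Iteration 2: no outgoing edges from {n12,n30,n4}; recursion stops.
Total rows emitted: 4.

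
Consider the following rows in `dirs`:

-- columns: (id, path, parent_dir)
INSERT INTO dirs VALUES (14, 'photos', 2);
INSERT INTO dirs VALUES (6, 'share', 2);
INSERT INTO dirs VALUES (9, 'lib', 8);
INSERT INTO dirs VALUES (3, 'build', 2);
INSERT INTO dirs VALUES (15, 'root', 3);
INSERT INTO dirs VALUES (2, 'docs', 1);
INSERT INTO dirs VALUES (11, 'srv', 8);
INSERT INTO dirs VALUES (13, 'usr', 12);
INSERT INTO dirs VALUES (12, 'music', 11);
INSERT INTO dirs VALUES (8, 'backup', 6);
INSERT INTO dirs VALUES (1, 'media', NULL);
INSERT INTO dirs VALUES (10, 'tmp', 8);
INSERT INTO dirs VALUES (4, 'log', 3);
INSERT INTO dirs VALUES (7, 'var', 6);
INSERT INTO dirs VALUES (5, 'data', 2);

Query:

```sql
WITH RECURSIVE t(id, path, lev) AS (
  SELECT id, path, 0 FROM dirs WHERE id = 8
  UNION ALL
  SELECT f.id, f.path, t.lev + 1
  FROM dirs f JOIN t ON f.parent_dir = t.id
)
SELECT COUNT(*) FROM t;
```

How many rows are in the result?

6

Base: id=8 (backup) at lev 0.
Iteration 1: rows with parent_dir in {8} -> lib (id 9, lev 1), tmp (id 10, lev 1), srv (id 11, lev 1).
Iteration 2: rows with parent_dir in {9,10,11} -> music (id 12, lev 2).
Iteration 3: rows with parent_dir in {12} -> usr (id 13, lev 3).
Iteration 4: no rows with parent_dir in {13}; recursion stops.
Total rows emitted: 6.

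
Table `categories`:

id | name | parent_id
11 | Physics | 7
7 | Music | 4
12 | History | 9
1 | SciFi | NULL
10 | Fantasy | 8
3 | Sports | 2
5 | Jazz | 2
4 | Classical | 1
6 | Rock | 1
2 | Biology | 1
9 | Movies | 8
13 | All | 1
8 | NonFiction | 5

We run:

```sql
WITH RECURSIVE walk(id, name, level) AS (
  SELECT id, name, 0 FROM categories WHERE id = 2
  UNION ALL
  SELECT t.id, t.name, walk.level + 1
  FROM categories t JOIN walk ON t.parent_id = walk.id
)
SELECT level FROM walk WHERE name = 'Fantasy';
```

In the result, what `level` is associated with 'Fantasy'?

3

Base: id=2 (Biology) at level 0.
Iteration 1: rows with parent_id in {2} -> Sports (id 3, level 1), Jazz (id 5, level 1).
Iteration 2: rows with parent_id in {3,5} -> NonFiction (id 8, level 2).
Iteration 3: rows with parent_id in {8} -> Movies (id 9, level 3), Fantasy (id 10, level 3).
Iteration 4: rows with parent_id in {9,10} -> History (id 12, level 4).
Iteration 5: no rows with parent_id in {12}; recursion stops.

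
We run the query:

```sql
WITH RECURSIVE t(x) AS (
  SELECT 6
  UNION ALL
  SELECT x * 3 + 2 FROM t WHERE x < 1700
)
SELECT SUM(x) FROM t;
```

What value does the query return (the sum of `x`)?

Base: x=6.
Iteration 1: 6 < 1700 holds -> x = 6 * 3 + 2 = 20.
Iteration 2: 20 < 1700 holds -> x = 20 * 3 + 2 = 62.
Iteration 3: 62 < 1700 holds -> x = 62 * 3 + 2 = 188.
Iteration 4: 188 < 1700 holds -> x = 188 * 3 + 2 = 566.
Iteration 5: 566 < 1700 holds -> x = 566 * 3 + 2 = 1700.
Iteration 6: 1700 < 1700 fails; recursion stops.
SUM(x) = 6 + 20 + 62 + 188 + 566 + 1700 = 2542.

2542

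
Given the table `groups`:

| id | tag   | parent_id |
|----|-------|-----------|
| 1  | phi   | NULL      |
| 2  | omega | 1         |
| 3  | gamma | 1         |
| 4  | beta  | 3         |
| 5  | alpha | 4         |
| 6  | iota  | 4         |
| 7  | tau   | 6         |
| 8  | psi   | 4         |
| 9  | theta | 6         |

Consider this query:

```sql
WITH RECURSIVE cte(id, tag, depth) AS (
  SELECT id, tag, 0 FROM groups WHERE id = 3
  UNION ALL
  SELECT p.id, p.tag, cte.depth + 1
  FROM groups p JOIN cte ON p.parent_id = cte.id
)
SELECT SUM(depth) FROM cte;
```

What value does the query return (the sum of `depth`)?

Base: id=3 (gamma) at depth 0.
Iteration 1: rows with parent_id in {3} -> beta (id 4, depth 1).
Iteration 2: rows with parent_id in {4} -> alpha (id 5, depth 2), iota (id 6, depth 2), psi (id 8, depth 2).
Iteration 3: rows with parent_id in {5,6,8} -> tau (id 7, depth 3), theta (id 9, depth 3).
Iteration 4: no rows with parent_id in {7,9}; recursion stops.
SUM(depth) = 0 + 1 + 2 + 2 + 2 + 3 + 3 = 13.

13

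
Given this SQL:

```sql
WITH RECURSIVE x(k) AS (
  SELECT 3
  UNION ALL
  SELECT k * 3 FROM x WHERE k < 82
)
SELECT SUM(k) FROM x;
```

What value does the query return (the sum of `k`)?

363

Base: k=3.
Iteration 1: 3 < 82 holds -> k = 3 * 3 = 9.
Iteration 2: 9 < 82 holds -> k = 9 * 3 = 27.
Iteration 3: 27 < 82 holds -> k = 27 * 3 = 81.
Iteration 4: 81 < 82 holds -> k = 81 * 3 = 243.
Iteration 5: 243 < 82 fails; recursion stops.
SUM(k) = 3 + 9 + 27 + 81 + 243 = 363.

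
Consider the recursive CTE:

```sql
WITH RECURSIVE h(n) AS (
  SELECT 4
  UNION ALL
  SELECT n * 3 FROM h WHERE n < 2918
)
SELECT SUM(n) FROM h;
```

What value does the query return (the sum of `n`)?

13120

Base: n=4.
Iteration 1: 4 < 2918 holds -> n = 4 * 3 = 12.
Iteration 2: 12 < 2918 holds -> n = 12 * 3 = 36.
Iteration 3: 36 < 2918 holds -> n = 36 * 3 = 108.
Iteration 4: 108 < 2918 holds -> n = 108 * 3 = 324.
Iteration 5: 324 < 2918 holds -> n = 324 * 3 = 972.
Iteration 6: 972 < 2918 holds -> n = 972 * 3 = 2916.
Iteration 7: 2916 < 2918 holds -> n = 2916 * 3 = 8748.
Iteration 8: 8748 < 2918 fails; recursion stops.
SUM(n) = 4 + 12 + 36 + 108 + 324 + 972 + 2916 + 8748 = 13120.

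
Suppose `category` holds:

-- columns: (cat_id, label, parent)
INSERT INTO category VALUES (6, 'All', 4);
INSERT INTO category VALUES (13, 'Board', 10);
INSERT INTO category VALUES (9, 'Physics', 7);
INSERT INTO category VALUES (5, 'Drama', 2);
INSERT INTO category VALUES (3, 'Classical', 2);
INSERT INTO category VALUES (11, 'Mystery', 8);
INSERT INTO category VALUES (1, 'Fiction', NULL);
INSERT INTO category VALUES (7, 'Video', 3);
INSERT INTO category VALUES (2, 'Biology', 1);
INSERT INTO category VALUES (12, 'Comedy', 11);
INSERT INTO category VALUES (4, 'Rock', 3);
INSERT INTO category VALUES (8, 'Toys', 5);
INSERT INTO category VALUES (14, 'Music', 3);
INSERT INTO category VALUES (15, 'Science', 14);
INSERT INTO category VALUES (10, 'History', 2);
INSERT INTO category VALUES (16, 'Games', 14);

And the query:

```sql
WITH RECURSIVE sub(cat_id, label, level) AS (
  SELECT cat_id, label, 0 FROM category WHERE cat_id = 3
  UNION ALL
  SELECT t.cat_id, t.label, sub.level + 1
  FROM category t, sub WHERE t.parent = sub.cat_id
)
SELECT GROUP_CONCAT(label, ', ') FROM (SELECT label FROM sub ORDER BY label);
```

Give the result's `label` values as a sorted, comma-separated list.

Base: cat_id=3 (Classical) at level 0.
Iteration 1: rows with parent in {3} -> Rock (id 4, level 1), Video (id 7, level 1), Music (id 14, level 1).
Iteration 2: rows with parent in {4,7,14} -> All (id 6, level 2), Physics (id 9, level 2), Science (id 15, level 2), Games (id 16, level 2).
Iteration 3: no rows with parent in {6,9,15,16}; recursion stops.

All, Classical, Games, Music, Physics, Rock, Science, Video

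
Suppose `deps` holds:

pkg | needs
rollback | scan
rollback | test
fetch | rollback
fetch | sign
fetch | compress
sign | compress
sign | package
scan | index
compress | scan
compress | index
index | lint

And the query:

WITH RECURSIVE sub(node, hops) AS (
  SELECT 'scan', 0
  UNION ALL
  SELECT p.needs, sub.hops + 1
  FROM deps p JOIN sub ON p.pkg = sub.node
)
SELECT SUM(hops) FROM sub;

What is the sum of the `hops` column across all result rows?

Base: (scan, hops=0).
Iteration 1: edges from {scan} -> (index, hops=1).
Iteration 2: edges from {index} -> (lint, hops=2).
Iteration 3: no outgoing edges from {lint}; recursion stops.
SUM(hops) = 0 + 1 + 2 = 3.

3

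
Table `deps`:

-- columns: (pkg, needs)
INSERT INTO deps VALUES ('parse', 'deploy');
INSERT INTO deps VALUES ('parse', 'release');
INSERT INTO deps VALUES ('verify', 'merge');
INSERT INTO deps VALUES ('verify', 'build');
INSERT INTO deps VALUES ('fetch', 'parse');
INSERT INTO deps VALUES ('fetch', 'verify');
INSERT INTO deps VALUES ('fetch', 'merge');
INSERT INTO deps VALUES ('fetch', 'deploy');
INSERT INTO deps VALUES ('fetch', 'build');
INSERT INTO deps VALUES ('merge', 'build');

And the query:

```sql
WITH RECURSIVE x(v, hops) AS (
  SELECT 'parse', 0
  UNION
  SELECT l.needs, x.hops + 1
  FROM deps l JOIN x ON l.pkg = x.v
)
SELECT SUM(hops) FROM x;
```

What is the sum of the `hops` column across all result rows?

Base: (parse, hops=0).
Iteration 1: edges from {parse} -> (deploy, hops=1), (release, hops=1).
Iteration 2: no outgoing edges from {deploy,release}; recursion stops.
SUM(hops) = 0 + 1 + 1 = 2.

2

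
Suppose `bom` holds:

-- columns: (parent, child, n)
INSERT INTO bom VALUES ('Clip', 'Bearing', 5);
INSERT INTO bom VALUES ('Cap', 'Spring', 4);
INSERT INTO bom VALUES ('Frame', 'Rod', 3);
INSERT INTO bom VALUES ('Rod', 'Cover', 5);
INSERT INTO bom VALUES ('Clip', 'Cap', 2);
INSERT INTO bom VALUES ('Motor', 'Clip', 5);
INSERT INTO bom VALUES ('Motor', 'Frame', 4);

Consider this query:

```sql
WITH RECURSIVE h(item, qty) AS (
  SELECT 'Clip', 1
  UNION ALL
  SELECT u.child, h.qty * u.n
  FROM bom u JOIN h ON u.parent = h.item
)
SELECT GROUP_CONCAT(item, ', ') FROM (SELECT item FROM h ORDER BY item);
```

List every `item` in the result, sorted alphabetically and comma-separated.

Bearing, Cap, Clip, Spring

Base: (Clip, qty=1).
Iteration 1: components of {Clip} -> Bearing = 1*5 = 5, Cap = 1*2 = 2.
Iteration 2: components of {Bearing,Cap} -> Spring = 2*4 = 8.
Iteration 3: no further components; recursion stops.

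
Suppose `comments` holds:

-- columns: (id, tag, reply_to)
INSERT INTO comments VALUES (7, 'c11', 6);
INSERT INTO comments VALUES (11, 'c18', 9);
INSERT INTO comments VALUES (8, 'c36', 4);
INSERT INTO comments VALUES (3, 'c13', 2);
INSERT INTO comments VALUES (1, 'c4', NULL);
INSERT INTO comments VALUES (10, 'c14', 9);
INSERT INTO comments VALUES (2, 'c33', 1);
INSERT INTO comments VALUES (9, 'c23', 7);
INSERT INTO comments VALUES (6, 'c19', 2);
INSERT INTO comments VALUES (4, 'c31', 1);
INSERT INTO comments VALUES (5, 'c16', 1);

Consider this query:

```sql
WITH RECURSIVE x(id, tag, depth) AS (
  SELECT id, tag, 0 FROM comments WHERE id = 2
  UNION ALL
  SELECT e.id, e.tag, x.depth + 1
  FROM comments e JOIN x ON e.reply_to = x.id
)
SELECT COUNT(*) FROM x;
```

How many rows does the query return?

7

Base: id=2 (c33) at depth 0.
Iteration 1: rows with reply_to in {2} -> c13 (id 3, depth 1), c19 (id 6, depth 1).
Iteration 2: rows with reply_to in {3,6} -> c11 (id 7, depth 2).
Iteration 3: rows with reply_to in {7} -> c23 (id 9, depth 3).
Iteration 4: rows with reply_to in {9} -> c14 (id 10, depth 4), c18 (id 11, depth 4).
Iteration 5: no rows with reply_to in {10,11}; recursion stops.
Total rows emitted: 7.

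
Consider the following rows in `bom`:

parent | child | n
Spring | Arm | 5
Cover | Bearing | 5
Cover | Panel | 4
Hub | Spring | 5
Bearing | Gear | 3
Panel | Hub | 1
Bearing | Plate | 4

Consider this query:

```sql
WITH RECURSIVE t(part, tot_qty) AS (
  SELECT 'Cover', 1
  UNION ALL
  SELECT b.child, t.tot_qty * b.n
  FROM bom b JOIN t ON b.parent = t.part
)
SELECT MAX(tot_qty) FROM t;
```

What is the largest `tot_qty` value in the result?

100

Base: (Cover, tot_qty=1).
Iteration 1: components of {Cover} -> Bearing = 1*5 = 5, Panel = 1*4 = 4.
Iteration 2: components of {Bearing,Panel} -> Gear = 5*3 = 15, Hub = 4*1 = 4, Plate = 5*4 = 20.
Iteration 3: components of {Gear,Hub,Plate} -> Spring = 4*5 = 20.
Iteration 4: components of {Spring} -> Arm = 20*5 = 100.
Iteration 5: no further components; recursion stops.
tot_qty values: 1, 4, 5, 4, 20, 15, 20, 100; the maximum is 100.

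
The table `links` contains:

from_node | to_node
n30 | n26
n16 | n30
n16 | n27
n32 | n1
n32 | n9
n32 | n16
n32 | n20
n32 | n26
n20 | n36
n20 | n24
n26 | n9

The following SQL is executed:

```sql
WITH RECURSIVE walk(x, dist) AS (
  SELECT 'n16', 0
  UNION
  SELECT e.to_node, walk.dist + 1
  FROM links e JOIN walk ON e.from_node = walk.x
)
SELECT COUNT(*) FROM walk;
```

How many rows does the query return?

Base: (n16, dist=0).
Iteration 1: edges from {n16} -> (n27, dist=1), (n30, dist=1).
Iteration 2: edges from {n27,n30} -> (n26, dist=2).
Iteration 3: edges from {n26} -> (n9, dist=3).
Iteration 4: no outgoing edges from {n9}; recursion stops.
Total rows emitted: 5.

5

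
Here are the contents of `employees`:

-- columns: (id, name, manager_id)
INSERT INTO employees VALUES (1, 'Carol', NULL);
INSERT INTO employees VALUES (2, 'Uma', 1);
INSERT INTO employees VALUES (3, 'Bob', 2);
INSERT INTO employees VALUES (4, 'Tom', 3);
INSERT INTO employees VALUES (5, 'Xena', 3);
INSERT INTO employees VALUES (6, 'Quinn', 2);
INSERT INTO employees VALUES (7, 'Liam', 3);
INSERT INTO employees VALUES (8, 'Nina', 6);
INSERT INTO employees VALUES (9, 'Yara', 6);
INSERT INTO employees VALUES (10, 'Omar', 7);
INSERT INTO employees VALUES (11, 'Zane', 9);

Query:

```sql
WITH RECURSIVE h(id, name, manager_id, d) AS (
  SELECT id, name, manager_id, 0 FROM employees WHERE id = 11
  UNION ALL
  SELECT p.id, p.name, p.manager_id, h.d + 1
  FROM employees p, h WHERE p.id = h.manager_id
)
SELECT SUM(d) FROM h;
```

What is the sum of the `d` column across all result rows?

10

Base: id=11 (Zane), manager_id=9, d 0.
Iteration 1: join on id=9 -> Yara (id 9, manager_id=6, d 1).
Iteration 2: join on id=6 -> Quinn (id 6, manager_id=2, d 2).
Iteration 3: join on id=2 -> Uma (id 2, manager_id=1, d 3).
Iteration 4: join on id=1 -> Carol (id 1, manager_id=NULL, d 4).
Iteration 5: manager_id is NULL; no match; recursion stops.
SUM(d) = 0 + 1 + 2 + 3 + 4 = 10.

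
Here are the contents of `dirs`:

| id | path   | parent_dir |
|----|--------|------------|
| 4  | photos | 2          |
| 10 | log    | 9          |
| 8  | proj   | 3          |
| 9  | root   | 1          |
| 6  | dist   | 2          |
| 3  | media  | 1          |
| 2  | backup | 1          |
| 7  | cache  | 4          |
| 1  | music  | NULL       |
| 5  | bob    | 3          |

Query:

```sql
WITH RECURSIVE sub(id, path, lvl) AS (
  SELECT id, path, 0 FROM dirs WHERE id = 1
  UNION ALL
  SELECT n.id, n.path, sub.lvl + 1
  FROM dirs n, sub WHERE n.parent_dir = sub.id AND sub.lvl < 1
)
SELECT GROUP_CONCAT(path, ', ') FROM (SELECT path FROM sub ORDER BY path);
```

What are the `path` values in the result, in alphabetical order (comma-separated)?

backup, media, music, root

Base: id=1 (music) at lvl 0.
Iteration 1: rows with parent_dir in {1} -> backup (id 2, lvl 1), media (id 3, lvl 1), root (id 9, lvl 1).
Iteration 2: lvl < 1 fails for all current rows; recursion stops.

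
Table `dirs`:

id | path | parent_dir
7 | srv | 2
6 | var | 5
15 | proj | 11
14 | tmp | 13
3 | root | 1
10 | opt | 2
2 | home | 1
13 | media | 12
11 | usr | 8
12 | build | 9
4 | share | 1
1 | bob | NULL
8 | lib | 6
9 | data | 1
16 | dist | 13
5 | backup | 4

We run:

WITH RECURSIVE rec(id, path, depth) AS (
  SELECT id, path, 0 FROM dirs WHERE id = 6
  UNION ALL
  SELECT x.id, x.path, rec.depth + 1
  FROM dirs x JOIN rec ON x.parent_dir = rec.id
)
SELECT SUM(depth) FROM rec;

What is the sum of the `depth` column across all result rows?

6

Base: id=6 (var) at depth 0.
Iteration 1: rows with parent_dir in {6} -> lib (id 8, depth 1).
Iteration 2: rows with parent_dir in {8} -> usr (id 11, depth 2).
Iteration 3: rows with parent_dir in {11} -> proj (id 15, depth 3).
Iteration 4: no rows with parent_dir in {15}; recursion stops.
SUM(depth) = 0 + 1 + 2 + 3 = 6.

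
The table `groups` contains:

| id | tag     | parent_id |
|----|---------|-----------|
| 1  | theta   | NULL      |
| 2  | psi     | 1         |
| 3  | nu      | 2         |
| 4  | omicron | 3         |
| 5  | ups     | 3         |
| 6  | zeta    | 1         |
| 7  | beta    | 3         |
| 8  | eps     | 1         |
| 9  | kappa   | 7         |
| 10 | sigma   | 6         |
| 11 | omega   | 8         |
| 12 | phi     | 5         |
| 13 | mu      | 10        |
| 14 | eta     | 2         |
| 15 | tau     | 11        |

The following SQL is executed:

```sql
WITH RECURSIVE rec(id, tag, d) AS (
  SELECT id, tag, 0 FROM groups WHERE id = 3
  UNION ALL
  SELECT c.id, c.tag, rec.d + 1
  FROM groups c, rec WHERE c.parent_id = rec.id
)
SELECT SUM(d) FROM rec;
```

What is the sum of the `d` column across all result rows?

Base: id=3 (nu) at d 0.
Iteration 1: rows with parent_id in {3} -> omicron (id 4, d 1), ups (id 5, d 1), beta (id 7, d 1).
Iteration 2: rows with parent_id in {4,5,7} -> kappa (id 9, d 2), phi (id 12, d 2).
Iteration 3: no rows with parent_id in {9,12}; recursion stops.
SUM(d) = 0 + 1 + 1 + 1 + 2 + 2 = 7.

7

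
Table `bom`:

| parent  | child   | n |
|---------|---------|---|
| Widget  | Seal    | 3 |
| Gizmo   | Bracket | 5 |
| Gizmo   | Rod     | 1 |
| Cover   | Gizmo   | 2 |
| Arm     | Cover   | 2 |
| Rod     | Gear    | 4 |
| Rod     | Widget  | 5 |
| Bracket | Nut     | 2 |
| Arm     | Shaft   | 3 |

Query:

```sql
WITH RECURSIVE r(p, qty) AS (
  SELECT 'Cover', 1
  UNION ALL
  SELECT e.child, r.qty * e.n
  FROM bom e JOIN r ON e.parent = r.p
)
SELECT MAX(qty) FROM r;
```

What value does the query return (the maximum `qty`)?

30

Base: (Cover, qty=1).
Iteration 1: components of {Cover} -> Gizmo = 1*2 = 2.
Iteration 2: components of {Gizmo} -> Bracket = 2*5 = 10, Rod = 2*1 = 2.
Iteration 3: components of {Bracket,Rod} -> Gear = 2*4 = 8, Nut = 10*2 = 20, Widget = 2*5 = 10.
Iteration 4: components of {Gear,Nut,Widget} -> Seal = 10*3 = 30.
Iteration 5: no further components; recursion stops.
qty values: 1, 2, 10, 2, 20, 8, 10, 30; the maximum is 30.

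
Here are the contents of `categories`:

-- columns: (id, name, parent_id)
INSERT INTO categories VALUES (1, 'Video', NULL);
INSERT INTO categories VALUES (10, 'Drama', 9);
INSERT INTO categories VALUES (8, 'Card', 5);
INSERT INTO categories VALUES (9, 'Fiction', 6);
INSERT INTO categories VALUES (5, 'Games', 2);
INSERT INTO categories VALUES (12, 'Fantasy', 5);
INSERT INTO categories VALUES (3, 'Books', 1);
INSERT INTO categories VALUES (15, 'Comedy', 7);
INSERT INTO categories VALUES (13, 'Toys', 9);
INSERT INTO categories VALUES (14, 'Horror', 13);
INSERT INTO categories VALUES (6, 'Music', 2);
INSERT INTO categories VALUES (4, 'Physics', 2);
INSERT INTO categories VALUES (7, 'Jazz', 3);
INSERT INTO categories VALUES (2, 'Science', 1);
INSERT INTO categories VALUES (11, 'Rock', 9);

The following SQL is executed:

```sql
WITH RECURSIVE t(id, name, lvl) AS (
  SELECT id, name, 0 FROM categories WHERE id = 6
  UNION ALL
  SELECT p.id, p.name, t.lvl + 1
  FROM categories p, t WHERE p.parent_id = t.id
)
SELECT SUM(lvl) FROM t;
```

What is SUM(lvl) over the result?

Base: id=6 (Music) at lvl 0.
Iteration 1: rows with parent_id in {6} -> Fiction (id 9, lvl 1).
Iteration 2: rows with parent_id in {9} -> Drama (id 10, lvl 2), Rock (id 11, lvl 2), Toys (id 13, lvl 2).
Iteration 3: rows with parent_id in {10,11,13} -> Horror (id 14, lvl 3).
Iteration 4: no rows with parent_id in {14}; recursion stops.
SUM(lvl) = 0 + 1 + 2 + 2 + 2 + 3 = 10.

10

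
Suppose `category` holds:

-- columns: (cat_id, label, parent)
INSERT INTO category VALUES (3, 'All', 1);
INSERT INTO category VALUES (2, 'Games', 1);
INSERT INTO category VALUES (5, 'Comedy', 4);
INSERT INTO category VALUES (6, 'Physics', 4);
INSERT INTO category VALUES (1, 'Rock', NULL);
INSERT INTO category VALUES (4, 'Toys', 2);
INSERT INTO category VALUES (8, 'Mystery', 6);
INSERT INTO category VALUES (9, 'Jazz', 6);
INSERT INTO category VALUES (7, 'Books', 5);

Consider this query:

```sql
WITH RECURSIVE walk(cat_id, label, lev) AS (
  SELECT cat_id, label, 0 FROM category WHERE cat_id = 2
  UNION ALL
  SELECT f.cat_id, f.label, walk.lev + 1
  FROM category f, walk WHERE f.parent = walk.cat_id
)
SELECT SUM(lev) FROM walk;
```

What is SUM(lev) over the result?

14

Base: cat_id=2 (Games) at lev 0.
Iteration 1: rows with parent in {2} -> Toys (id 4, lev 1).
Iteration 2: rows with parent in {4} -> Comedy (id 5, lev 2), Physics (id 6, lev 2).
Iteration 3: rows with parent in {5,6} -> Books (id 7, lev 3), Mystery (id 8, lev 3), Jazz (id 9, lev 3).
Iteration 4: no rows with parent in {7,8,9}; recursion stops.
SUM(lev) = 0 + 1 + 2 + 2 + 3 + 3 + 3 = 14.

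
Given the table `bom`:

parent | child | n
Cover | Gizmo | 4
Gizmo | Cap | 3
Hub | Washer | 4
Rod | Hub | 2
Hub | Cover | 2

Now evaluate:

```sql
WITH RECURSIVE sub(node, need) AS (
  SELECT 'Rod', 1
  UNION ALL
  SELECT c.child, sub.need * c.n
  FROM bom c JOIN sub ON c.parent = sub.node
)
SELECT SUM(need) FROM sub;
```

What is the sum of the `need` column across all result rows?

79

Base: (Rod, need=1).
Iteration 1: components of {Rod} -> Hub = 1*2 = 2.
Iteration 2: components of {Hub} -> Cover = 2*2 = 4, Washer = 2*4 = 8.
Iteration 3: components of {Cover,Washer} -> Gizmo = 4*4 = 16.
Iteration 4: components of {Gizmo} -> Cap = 16*3 = 48.
Iteration 5: no further components; recursion stops.
SUM(need) = 1 + 2 + 8 + 4 + 16 + 48 = 79.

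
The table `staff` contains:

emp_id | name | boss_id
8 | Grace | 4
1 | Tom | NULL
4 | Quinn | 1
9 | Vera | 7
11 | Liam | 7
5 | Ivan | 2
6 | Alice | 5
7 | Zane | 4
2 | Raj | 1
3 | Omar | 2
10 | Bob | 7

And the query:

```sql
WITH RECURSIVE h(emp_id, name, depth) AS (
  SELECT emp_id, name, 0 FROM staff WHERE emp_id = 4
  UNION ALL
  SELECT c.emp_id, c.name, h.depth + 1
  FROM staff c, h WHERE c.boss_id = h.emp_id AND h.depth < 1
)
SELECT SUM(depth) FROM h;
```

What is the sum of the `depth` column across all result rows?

Base: emp_id=4 (Quinn) at depth 0.
Iteration 1: rows with boss_id in {4} -> Zane (id 7, depth 1), Grace (id 8, depth 1).
Iteration 2: depth < 1 fails for all current rows; recursion stops.
SUM(depth) = 0 + 1 + 1 = 2.

2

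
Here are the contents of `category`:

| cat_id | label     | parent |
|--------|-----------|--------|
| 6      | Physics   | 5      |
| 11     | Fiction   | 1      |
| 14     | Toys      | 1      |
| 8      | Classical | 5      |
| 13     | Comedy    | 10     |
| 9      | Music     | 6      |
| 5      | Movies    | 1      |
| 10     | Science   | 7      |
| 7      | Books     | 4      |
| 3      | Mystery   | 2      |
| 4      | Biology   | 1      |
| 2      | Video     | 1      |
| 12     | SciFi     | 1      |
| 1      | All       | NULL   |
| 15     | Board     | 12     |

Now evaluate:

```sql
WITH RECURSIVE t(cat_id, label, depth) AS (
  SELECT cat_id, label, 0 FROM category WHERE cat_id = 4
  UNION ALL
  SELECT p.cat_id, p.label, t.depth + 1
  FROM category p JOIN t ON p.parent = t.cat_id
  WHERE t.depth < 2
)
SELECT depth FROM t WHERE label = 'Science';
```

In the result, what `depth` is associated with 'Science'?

2

Base: cat_id=4 (Biology) at depth 0.
Iteration 1: rows with parent in {4} -> Books (id 7, depth 1).
Iteration 2: rows with parent in {7} -> Science (id 10, depth 2).
Iteration 3: depth < 2 fails for all current rows; recursion stops.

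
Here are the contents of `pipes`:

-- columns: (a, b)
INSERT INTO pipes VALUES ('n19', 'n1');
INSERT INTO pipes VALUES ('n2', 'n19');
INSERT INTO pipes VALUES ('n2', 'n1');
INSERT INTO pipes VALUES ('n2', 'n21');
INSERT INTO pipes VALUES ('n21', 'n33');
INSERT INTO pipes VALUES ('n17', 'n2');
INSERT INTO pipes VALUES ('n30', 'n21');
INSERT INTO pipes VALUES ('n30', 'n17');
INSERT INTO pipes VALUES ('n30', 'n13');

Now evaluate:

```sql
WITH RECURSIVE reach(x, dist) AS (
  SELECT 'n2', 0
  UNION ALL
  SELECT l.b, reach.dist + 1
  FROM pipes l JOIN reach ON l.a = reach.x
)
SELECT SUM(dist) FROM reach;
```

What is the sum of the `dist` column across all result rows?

Base: (n2, dist=0).
Iteration 1: edges from {n2} -> (n1, dist=1), (n19, dist=1), (n21, dist=1).
Iteration 2: edges from {n1,n19,n21} -> (n1, dist=2), (n33, dist=2).
Iteration 3: no outgoing edges from {n1,n33}; recursion stops.
SUM(dist) = 0 + 1 + 1 + 1 + 2 + 2 = 7.

7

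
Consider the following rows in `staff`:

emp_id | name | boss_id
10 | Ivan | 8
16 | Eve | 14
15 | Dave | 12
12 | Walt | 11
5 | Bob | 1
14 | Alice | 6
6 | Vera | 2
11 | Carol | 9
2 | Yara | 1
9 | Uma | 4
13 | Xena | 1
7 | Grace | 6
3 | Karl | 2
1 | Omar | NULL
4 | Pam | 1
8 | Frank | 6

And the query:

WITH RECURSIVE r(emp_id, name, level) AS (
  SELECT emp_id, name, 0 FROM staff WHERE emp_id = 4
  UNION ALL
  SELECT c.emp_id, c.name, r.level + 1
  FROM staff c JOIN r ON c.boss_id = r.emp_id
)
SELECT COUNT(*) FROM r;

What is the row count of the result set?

5

Base: emp_id=4 (Pam) at level 0.
Iteration 1: rows with boss_id in {4} -> Uma (id 9, level 1).
Iteration 2: rows with boss_id in {9} -> Carol (id 11, level 2).
Iteration 3: rows with boss_id in {11} -> Walt (id 12, level 3).
Iteration 4: rows with boss_id in {12} -> Dave (id 15, level 4).
Iteration 5: no rows with boss_id in {15}; recursion stops.
Total rows emitted: 5.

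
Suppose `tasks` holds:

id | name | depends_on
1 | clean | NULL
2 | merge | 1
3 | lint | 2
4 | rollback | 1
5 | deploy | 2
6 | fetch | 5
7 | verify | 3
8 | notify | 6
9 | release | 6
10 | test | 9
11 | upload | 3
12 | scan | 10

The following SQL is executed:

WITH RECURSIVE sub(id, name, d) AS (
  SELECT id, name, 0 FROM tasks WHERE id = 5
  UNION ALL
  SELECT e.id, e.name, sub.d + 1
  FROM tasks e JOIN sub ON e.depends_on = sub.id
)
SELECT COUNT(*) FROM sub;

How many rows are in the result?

Base: id=5 (deploy) at d 0.
Iteration 1: rows with depends_on in {5} -> fetch (id 6, d 1).
Iteration 2: rows with depends_on in {6} -> notify (id 8, d 2), release (id 9, d 2).
Iteration 3: rows with depends_on in {8,9} -> test (id 10, d 3).
Iteration 4: rows with depends_on in {10} -> scan (id 12, d 4).
Iteration 5: no rows with depends_on in {12}; recursion stops.
Total rows emitted: 6.

6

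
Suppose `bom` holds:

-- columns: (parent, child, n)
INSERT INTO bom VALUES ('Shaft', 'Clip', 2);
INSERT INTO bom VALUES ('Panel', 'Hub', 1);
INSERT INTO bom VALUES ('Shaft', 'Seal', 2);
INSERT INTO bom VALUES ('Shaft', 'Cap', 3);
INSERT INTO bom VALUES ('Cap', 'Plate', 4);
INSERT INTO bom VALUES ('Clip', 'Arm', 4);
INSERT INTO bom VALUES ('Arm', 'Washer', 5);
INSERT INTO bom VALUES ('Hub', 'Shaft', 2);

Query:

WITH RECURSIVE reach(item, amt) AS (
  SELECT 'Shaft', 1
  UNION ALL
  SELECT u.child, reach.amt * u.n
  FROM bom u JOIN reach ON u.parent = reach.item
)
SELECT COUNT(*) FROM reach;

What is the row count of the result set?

7

Base: (Shaft, amt=1).
Iteration 1: components of {Shaft} -> Cap = 1*3 = 3, Clip = 1*2 = 2, Seal = 1*2 = 2.
Iteration 2: components of {Cap,Clip,Seal} -> Arm = 2*4 = 8, Plate = 3*4 = 12.
Iteration 3: components of {Arm,Plate} -> Washer = 8*5 = 40.
Iteration 4: no further components; recursion stops.
Total rows emitted: 7.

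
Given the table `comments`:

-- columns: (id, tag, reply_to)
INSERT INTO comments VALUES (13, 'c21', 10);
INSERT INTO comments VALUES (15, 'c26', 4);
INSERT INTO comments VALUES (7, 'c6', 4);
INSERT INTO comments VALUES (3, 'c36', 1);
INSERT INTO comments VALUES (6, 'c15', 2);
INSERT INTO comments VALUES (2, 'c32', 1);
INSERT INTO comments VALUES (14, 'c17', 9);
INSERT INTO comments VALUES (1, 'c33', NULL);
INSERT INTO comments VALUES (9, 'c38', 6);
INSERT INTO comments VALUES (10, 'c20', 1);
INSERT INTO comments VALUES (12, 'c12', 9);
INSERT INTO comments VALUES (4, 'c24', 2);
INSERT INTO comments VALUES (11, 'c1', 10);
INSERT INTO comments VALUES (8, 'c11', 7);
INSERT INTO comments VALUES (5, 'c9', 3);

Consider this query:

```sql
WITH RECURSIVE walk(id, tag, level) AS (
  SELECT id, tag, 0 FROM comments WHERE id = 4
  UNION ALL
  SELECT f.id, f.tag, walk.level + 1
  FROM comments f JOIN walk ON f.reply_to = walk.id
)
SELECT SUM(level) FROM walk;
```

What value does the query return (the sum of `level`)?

Base: id=4 (c24) at level 0.
Iteration 1: rows with reply_to in {4} -> c6 (id 7, level 1), c26 (id 15, level 1).
Iteration 2: rows with reply_to in {7,15} -> c11 (id 8, level 2).
Iteration 3: no rows with reply_to in {8}; recursion stops.
SUM(level) = 0 + 1 + 1 + 2 = 4.

4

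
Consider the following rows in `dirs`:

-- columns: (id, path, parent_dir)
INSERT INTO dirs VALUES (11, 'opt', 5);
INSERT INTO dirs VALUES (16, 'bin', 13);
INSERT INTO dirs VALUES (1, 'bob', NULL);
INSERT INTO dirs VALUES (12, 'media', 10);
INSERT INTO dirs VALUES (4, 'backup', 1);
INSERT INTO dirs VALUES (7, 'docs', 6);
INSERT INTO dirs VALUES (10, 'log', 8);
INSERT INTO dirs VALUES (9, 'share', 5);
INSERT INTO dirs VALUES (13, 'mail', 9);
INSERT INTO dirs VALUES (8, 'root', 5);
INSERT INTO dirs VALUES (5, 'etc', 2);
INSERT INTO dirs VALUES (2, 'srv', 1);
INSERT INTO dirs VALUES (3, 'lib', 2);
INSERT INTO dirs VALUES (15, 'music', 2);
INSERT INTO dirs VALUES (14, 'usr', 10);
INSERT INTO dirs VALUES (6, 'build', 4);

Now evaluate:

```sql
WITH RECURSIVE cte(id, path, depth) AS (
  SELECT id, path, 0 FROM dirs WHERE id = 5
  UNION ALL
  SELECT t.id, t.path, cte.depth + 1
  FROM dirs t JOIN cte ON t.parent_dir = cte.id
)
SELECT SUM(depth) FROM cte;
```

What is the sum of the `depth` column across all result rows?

Base: id=5 (etc) at depth 0.
Iteration 1: rows with parent_dir in {5} -> root (id 8, depth 1), share (id 9, depth 1), opt (id 11, depth 1).
Iteration 2: rows with parent_dir in {8,9,11} -> log (id 10, depth 2), mail (id 13, depth 2).
Iteration 3: rows with parent_dir in {10,13} -> media (id 12, depth 3), usr (id 14, depth 3), bin (id 16, depth 3).
Iteration 4: no rows with parent_dir in {12,14,16}; recursion stops.
SUM(depth) = 0 + 1 + 1 + 1 + 2 + 2 + 3 + 3 + 3 = 16.

16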